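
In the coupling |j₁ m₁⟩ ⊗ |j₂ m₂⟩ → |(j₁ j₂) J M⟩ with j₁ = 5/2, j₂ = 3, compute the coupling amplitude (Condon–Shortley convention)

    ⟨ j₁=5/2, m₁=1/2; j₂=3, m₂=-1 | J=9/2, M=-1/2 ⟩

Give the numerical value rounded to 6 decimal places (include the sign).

triangle: 1!×4!×5!/11! = 2880/39916800
(j±m)!: 3!×2!×2!×4!×4!×5! = 1658880
prefactor² = (2J+1)×Δ×N² = 92160/77
  k=0: +1/(0!×1!×2!×2!×2!×3!) = 1/48
  k=1: −1/(1!×0!×1!×1!×3!×4!) = -1/144
Σ = 1/72  ⇒  CG² = 92160/77×1/72² = 160/693
CG = +√(160/693) = +0.480500

+√(160/693) = +0.480500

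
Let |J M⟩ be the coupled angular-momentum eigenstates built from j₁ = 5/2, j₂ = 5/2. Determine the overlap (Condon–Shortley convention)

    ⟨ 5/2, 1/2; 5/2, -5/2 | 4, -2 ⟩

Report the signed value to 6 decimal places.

+√(9/28) ≈ +0.566947

√[9·1!4!4!/10! · 3!2!0!5!2!6!] = √(20736/7)
  +(−1)^0/∏(0,1,2,0,2,4)! = 1/96  (running 1/96)
⟨..|..⟩ = √(20736/7)·(1/96) = +0.566947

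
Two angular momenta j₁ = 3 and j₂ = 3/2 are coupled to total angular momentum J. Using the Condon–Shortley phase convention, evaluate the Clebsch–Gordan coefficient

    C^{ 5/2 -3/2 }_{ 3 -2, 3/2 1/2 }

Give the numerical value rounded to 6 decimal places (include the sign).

+√(1/14) = +0.267261

√[6·2!4!1!/8! · 1!5!2!1!1!4!] = √(288/7)
  +(−1)^1/∏(1,1,4,1,0,0)! = -1/24  (running -1/24)
  +(−1)^2/∏(2,0,3,0,1,1)! = 1/12  (running 1/24)
⟨..|..⟩ = √(288/7)·(1/24) = +0.267261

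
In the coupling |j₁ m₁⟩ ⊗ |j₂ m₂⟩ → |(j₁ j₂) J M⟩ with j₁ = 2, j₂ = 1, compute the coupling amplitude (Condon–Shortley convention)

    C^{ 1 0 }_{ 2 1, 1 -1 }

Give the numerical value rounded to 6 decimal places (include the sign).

+√(3/10) = +0.547723

j₁+j₂−J=2  J+j₁−j₂=2  J−j₁+j₂=0  j₁+j₂+J+1=5
(j₁±m₁, j₂±m₂, J±M) = (3,1,0,2,1,1)
P² = 6/5
sum k=0..0:
  [0] +1/2 = 1/2
S = 1/2
C² = P²·S² = 3/10 ; C = +0.547723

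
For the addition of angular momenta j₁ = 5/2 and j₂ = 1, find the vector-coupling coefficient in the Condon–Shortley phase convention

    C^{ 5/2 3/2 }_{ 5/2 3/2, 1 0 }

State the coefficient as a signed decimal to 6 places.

+0.507093

√[6·1!4!1!/7! · 4!1!1!1!4!1!] = √(576/35)
  +(−1)^0/∏(0,1,1,1,3,0)! = 1/6  (running 1/6)
  +(−1)^1/∏(1,0,0,0,4,1)! = -1/24  (running 1/8)
⟨..|..⟩ = √(576/35)·(1/8) = +0.507093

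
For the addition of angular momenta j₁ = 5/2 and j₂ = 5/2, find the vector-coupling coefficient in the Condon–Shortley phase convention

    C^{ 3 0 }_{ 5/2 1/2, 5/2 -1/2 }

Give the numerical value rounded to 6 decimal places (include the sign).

−√(4/45) = -0.298142

triangle: 2!·3!·3!/9! = 72/362880
(j±m)!: 3!·2!·2!·3!·3!·3! = 5184
prefactor² = (2J+1)·Δ·N² = 36/5
  k=0: +1/(0!·2!·2!·2!·1!·1!) = 1/8
  k=1: −1/(1!·1!·1!·1!·2!·2!) = -1/4
  k=2: +1/(2!·0!·0!·0!·3!·3!) = 1/72
Σ = -1/9  ⇒  CG² = 36/5·(-1/9)² = 4/45
CG = −√(4/45) = -0.298142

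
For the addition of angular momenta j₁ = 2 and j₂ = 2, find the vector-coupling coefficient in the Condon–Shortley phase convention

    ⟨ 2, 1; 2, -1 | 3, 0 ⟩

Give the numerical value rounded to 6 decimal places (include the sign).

triangle: 1!·3!·3!/8! = 36/40320
(j±m)!: 3!·1!·1!·3!·3!·3! = 1296
prefactor² = (2J+1)·Δ·N² = 81/10
  k=0: +1/(0!·1!·1!·1!·2!·2!) = 1/4
  k=1: −1/(1!·0!·0!·0!·3!·3!) = -1/36
Σ = 2/9  ⇒  CG² = 81/10·2/9² = 2/5
CG = +√(2/5) = +0.632456

+0.632456  (= +√(2/5))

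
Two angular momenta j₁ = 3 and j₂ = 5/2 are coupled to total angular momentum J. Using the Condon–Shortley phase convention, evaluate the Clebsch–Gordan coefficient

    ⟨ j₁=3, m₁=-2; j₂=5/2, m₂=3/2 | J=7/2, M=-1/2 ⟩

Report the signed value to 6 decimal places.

+√(20/63) ≈ +0.563436

triangle: 2!·4!·3!/10! = 288/3628800
(j±m)!: 1!·5!·4!·1!·3!·4! = 414720
prefactor² = (2J+1)·Δ·N² = 9216/35
  k=1: −1/(1!·1!·4!·3!·0!·0!) = -1/144
  k=2: +1/(2!·0!·3!·2!·1!·1!) = 1/24
Σ = 5/144  ⇒  CG² = 9216/35·5/144² = 20/63
CG = +√(20/63) = +0.563436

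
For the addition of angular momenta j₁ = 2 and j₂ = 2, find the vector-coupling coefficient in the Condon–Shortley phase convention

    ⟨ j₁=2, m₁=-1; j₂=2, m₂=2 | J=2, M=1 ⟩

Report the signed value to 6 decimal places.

triangle: 2!×2!×2!/7! = 8/5040
(j±m)!: 1!×3!×4!×0!×3!×1! = 864
prefactor² = (2J+1)×Δ×N² = 48/7
  k=2: +1/(2!×0!×1!×2!×1!×0!) = 1/4
Σ = 1/4  ⇒  CG² = 48/7×1/4² = 3/7
CG = +√(3/7) = +0.654654

+0.654654  (= +√(3/7))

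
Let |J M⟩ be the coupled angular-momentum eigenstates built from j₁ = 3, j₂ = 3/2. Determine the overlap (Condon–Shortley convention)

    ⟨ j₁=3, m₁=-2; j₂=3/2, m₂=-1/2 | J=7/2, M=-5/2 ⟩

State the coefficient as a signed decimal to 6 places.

−√(1/7) ≈ -0.377964

triangle: 1!×5!×2!/9! = 240/362880
(j±m)!: 1!×5!×1!×2!×1!×6! = 172800
prefactor² = (2J+1)×Δ×N² = 6400/7
  k=0: +1/(0!×1!×5!×1!×0!×1!) = 1/120
  k=1: −1/(1!×0!×4!×0!×1!×2!) = -1/48
Σ = -1/80  ⇒  CG² = 6400/7×(-1/80)² = 1/7
CG = −√(1/7) = -0.377964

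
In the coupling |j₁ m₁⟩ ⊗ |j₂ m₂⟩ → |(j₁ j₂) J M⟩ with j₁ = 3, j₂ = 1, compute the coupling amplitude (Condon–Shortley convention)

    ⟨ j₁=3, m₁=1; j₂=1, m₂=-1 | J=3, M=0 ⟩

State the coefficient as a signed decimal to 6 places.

√[7·1!5!1!/8! · 4!2!0!2!3!3!] = √(72)
  +(−1)^0/∏(0,1,2,0,3,1)! = 1/12  (running 1/12)
⟨..|..⟩ = √(72)·(1/12) = +0.707107

+√(1/2) = +0.707107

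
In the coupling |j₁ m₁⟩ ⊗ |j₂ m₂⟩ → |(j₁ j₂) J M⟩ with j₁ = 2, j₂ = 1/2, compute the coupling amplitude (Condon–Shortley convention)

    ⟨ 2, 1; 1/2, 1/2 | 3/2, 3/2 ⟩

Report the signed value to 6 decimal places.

√[4·1!3!0!/5! · 3!1!1!0!3!0!] = √(36/5)
  +(−1)^1/∏(1,0,0,0,3,0)! = -1/6  (running -1/6)
⟨..|..⟩ = √(36/5)·(-1/6) = -0.447214

−√(1/5) = -0.447214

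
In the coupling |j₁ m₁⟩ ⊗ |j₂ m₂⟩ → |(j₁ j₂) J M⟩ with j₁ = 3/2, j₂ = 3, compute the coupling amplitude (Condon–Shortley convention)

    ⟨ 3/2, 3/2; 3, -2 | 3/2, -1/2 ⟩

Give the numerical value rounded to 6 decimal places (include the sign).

+0.534522

triangle: 3!·0!·3!/7! = 36/5040
(j±m)!: 3!·0!·1!·5!·1!·2! = 1440
prefactor² = (2J+1)·Δ·N² = 288/7
  k=0: +1/(0!·3!·0!·1!·0!·2!) = 1/12
Σ = 1/12  ⇒  CG² = 288/7·1/12² = 2/7
CG = +√(2/7) = +0.534522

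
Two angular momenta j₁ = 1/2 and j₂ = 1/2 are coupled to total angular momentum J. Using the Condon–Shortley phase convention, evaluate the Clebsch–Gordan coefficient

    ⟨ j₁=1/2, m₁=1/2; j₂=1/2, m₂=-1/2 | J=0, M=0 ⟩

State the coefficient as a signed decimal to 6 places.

triangle: 1!·0!·0!/2! = 1/2
(j±m)!: 1!·0!·0!·1!·0!·0! = 1
prefactor² = (2J+1)·Δ·N² = 1/2
  k=0: +1/(0!·1!·0!·0!·0!·0!) = 1
Σ = 1  ⇒  CG² = 1/2·1² = 1/2
CG = +√(1/2) = +0.707107

+√(1/2) = +0.707107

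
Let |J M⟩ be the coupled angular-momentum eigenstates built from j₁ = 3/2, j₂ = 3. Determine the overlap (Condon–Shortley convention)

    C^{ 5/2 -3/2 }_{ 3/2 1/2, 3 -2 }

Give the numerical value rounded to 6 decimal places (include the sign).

+0.267261  (= +√(1/14))

triangle: 2!·1!·4!/8! = 48/40320
(j±m)!: 2!·1!·1!·5!·1!·4! = 5760
prefactor² = (2J+1)·Δ·N² = 288/7
  k=0: +1/(0!·2!·1!·1!·0!·3!) = 1/12
  k=1: −1/(1!·1!·0!·0!·1!·4!) = -1/24
Σ = 1/24  ⇒  CG² = 288/7·1/24² = 1/14
CG = +√(1/14) = +0.267261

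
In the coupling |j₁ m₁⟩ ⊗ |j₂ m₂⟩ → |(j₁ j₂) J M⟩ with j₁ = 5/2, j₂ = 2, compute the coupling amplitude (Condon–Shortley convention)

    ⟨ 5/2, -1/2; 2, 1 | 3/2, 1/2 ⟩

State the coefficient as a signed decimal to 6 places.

√[4·3!2!1!/7! · 2!3!3!1!2!1!] = √(48/35)
  +(−1)^2/∏(2,1,1,1,1,0)! = 1/2  (running 1/2)
  +(−1)^3/∏(3,0,0,0,2,1)! = -1/12  (running 5/12)
⟨..|..⟩ = √(48/35)·(5/12) = +0.487950

+0.487950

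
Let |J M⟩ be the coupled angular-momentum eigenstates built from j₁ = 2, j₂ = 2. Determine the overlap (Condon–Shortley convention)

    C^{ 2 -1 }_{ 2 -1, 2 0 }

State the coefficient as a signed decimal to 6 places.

-0.267261

√[5·2!2!2!/7! · 1!3!2!2!1!3!] = √(8/7)
  +(−1)^1/∏(1,1,2,1,0,1)! = -1/2  (running -1/2)
  +(−1)^2/∏(2,0,1,0,1,2)! = 1/4  (running -1/4)
⟨..|..⟩ = √(8/7)·(-1/4) = -0.267261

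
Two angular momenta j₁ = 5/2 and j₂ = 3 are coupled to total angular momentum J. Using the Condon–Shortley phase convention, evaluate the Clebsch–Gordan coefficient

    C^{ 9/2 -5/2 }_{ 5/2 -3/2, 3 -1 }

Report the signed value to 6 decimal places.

-0.317821

j₁+j₂−J=1  J+j₁−j₂=4  J−j₁+j₂=5  j₁+j₂+J+1=11
(j₁±m₁, j₂±m₂, J±M) = (1,4,2,4,2,7)
P² = 92160/11
sum k=0..1:
  [0] +1/288 = 1/288
  [1] −1/144 = -1/144
S = -1/288
C² = P²·S² = 10/99 ; C = -0.317821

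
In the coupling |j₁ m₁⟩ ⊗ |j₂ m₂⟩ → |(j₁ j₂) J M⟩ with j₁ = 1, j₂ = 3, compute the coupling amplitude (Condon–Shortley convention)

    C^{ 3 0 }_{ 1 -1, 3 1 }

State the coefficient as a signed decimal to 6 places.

−√(1/2) = -0.707107

j₁+j₂−J=1  J+j₁−j₂=1  J−j₁+j₂=5  j₁+j₂+J+1=8
(j₁±m₁, j₂±m₂, J±M) = (0,2,4,2,3,3)
P² = 72
sum k=1..1:
  [1] −1/12 = -1/12
S = -1/12
C² = P²·S² = 1/2 ; C = -0.707107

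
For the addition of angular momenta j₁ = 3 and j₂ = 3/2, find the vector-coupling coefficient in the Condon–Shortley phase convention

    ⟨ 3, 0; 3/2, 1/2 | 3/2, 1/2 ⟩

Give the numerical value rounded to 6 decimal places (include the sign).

√[4·3!3!0!/7! · 3!3!2!1!2!1!] = √(144/35)
  +(−1)^2/∏(2,1,1,0,2,0)! = 1/4  (running 1/4)
⟨..|..⟩ = √(144/35)·(1/4) = +0.507093

+0.507093  (= +√(9/35))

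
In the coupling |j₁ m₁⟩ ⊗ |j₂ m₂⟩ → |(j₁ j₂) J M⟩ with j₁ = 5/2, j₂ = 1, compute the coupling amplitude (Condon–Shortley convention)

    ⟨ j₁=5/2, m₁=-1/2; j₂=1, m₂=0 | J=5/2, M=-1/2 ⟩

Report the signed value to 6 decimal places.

√[6·1!4!1!/7! · 2!3!1!1!2!3!] = √(144/35)
  +(−1)^0/∏(0,1,3,1,1,0)! = 1/6  (running 1/6)
  +(−1)^1/∏(1,0,2,0,2,1)! = -1/4  (running -1/12)
⟨..|..⟩ = √(144/35)·(-1/12) = -0.169031

-0.169031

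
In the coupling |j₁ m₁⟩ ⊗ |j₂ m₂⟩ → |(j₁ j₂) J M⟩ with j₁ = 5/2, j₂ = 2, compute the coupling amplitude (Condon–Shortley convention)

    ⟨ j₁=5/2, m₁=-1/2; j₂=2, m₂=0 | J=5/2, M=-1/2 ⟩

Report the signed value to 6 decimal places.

-0.478091  (= −√(8/35))

j₁+j₂−J=2  J+j₁−j₂=3  J−j₁+j₂=2  j₁+j₂+J+1=8
(j₁±m₁, j₂±m₂, J±M) = (2,3,2,2,2,3)
P² = 72/35
sum k=0..2:
  [0] +1/24 = 1/24
  [1] −1/2 = -1/2
  [2] +1/8 = 1/8
S = -1/3
C² = P²·S² = 8/35 ; C = -0.478091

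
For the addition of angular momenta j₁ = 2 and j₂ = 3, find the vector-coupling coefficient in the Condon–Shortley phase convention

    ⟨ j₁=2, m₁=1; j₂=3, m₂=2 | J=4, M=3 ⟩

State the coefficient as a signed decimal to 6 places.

√[9·1!3!5!/10! · 3!1!5!1!7!1!] = √(6480)
  +(−1)^0/∏(0,1,1,5,2,0)! = 1/240  (running 1/240)
  +(−1)^1/∏(1,0,0,4,3,1)! = -1/144  (running -1/360)
⟨..|..⟩ = √(6480)·(-1/360) = -0.223607

−√(1/20) ≈ -0.223607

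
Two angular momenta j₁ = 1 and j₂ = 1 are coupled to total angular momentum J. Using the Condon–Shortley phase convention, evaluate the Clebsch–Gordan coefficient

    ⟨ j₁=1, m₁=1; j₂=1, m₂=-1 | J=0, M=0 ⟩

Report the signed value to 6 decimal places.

+√(1/3) = +0.577350

j₁+j₂−J=2  J+j₁−j₂=0  J−j₁+j₂=0  j₁+j₂+J+1=3
(j₁±m₁, j₂±m₂, J±M) = (2,0,0,2,0,0)
P² = 4/3
sum k=0..0:
  [0] +1/2 = 1/2
S = 1/2
C² = P²·S² = 1/3 ; C = +0.577350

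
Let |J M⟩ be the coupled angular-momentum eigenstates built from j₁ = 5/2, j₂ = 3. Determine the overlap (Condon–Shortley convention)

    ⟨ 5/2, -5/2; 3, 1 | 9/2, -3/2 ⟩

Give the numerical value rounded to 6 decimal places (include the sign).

√[10·1!4!5!/11! · 0!5!4!2!3!6!] = √(1382400/77)
  +(−1)^1/∏(1,0,4,3,0,2)! = -1/288  (running -1/288)
⟨..|..⟩ = √(1382400/77)·(-1/288) = -0.465242

−√(50/231) ≈ -0.465242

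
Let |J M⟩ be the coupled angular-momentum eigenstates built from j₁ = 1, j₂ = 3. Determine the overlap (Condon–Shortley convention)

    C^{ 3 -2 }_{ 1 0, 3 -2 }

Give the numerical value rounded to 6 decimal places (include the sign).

+√(1/3) = +0.577350

√[7·1!1!5!/8! · 1!1!1!5!1!5!] = √(300)
  +(−1)^0/∏(0,1,1,1,0,4)! = 1/24  (running 1/24)
  +(−1)^1/∏(1,0,0,0,1,5)! = -1/120  (running 1/30)
⟨..|..⟩ = √(300)·(1/30) = +0.577350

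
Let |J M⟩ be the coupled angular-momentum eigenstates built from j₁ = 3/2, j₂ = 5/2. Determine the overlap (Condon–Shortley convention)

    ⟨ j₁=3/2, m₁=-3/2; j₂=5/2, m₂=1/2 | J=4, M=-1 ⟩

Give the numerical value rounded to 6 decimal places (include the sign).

+√(5/28) = +0.422577

j₁+j₂−J=0  J+j₁−j₂=3  J−j₁+j₂=5  j₁+j₂+J+1=9
(j₁±m₁, j₂±m₂, J±M) = (0,3,3,2,3,5)
P² = 6480/7
sum k=0..0:
  [0] +1/72 = 1/72
S = 1/72
C² = P²·S² = 5/28 ; C = +0.422577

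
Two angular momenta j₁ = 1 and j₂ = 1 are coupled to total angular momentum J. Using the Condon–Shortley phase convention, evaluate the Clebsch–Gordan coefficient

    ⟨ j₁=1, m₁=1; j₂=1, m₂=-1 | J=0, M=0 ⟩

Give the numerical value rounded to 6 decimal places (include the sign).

+0.577350  (= +√(1/3))

triangle: 2!*0!*0!/3! = 2/6
(j±m)!: 2!*0!*0!*2!*0!*0! = 4
prefactor² = (2J+1)*Δ*N² = 4/3
  k=0: +1/(0!*2!*0!*0!*0!*0!) = 1/2
Σ = 1/2  ⇒  CG² = 4/3*1/2² = 1/3
CG = +√(1/3) = +0.577350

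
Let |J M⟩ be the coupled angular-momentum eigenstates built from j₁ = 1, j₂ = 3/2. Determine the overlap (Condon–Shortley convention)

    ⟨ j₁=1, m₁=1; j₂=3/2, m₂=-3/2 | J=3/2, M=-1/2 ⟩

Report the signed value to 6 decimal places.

+√(2/5) = +0.632456

triangle: 1!·1!·2!/5! = 2/120
(j±m)!: 2!·0!·0!·3!·1!·2! = 24
prefactor² = (2J+1)·Δ·N² = 8/5
  k=0: +1/(0!·1!·0!·0!·1!·2!) = 1/2
Σ = 1/2  ⇒  CG² = 8/5·1/2² = 2/5
CG = +√(2/5) = +0.632456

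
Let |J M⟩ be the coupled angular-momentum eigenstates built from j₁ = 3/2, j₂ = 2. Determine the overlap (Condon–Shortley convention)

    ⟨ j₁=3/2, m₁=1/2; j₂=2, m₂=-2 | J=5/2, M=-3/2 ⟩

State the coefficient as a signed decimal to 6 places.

√[6·1!2!3!/7! · 2!1!0!4!1!4!] = √(576/35)
  +(−1)^0/∏(0,1,1,0,1,3)! = 1/6  (running 1/6)
⟨..|..⟩ = √(576/35)·(1/6) = +0.676123

+0.676123  (= +√(16/35))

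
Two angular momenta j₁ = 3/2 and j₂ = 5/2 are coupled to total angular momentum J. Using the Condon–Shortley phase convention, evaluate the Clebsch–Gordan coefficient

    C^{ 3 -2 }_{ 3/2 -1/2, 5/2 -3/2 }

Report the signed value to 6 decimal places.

triangle: 1!*2!*4!/8! = 48/40320
(j±m)!: 1!*2!*1!*4!*1!*5! = 5760
prefactor² = (2J+1)*Δ*N² = 48
  k=0: +1/(0!*1!*2!*1!*0!*3!) = 1/12
  k=1: −1/(1!*0!*1!*0!*1!*4!) = -1/24
Σ = 1/24  ⇒  CG² = 48*1/24² = 1/12
CG = +√(1/12) = +0.288675

+√(1/12) = +0.288675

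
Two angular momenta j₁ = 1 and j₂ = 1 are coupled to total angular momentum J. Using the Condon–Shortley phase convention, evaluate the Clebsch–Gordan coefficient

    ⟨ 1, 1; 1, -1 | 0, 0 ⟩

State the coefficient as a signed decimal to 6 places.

+√(1/3) ≈ +0.577350

j₁+j₂−J=2  J+j₁−j₂=0  J−j₁+j₂=0  j₁+j₂+J+1=3
(j₁±m₁, j₂±m₂, J±M) = (2,0,0,2,0,0)
P² = 4/3
sum k=0..0:
  [0] +1/2 = 1/2
S = 1/2
C² = P²·S² = 1/3 ; C = +0.577350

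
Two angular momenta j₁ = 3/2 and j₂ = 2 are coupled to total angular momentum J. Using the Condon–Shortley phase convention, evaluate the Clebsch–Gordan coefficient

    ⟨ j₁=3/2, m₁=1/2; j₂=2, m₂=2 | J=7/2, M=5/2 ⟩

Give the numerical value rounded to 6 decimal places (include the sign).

+0.654654  (= +√(3/7))

√[8·0!3!4!/8! · 2!1!4!0!6!1!] = √(6912/7)
  +(−1)^0/∏(0,0,1,4,2,0)! = 1/48  (running 1/48)
⟨..|..⟩ = √(6912/7)·(1/48) = +0.654654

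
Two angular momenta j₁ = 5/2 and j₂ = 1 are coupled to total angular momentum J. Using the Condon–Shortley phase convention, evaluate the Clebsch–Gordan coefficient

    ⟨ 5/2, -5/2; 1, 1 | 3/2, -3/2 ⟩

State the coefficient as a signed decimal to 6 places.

+0.816497  (= +√(2/3))

triangle: 2!·3!·0!/6! = 12/720
(j±m)!: 0!·5!·2!·0!·0!·3! = 1440
prefactor² = (2J+1)·Δ·N² = 96
  k=2: +1/(2!·0!·3!·0!·0!·0!) = 1/12
Σ = 1/12  ⇒  CG² = 96·1/12² = 2/3
CG = +√(2/3) = +0.816497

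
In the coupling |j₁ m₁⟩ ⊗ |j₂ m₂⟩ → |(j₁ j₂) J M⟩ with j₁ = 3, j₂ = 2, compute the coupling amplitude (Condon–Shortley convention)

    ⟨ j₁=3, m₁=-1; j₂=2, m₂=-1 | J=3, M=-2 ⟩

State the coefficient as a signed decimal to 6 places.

−√(1/4) ≈ -0.500000

triangle: 2!*4!*2!/9! = 96/362880
(j±m)!: 2!*4!*1!*3!*1!*5! = 34560
prefactor² = (2J+1)*Δ*N² = 64
  k=0: +1/(0!*2!*4!*1!*0!*1!) = 1/48
  k=1: −1/(1!*1!*3!*0!*1!*2!) = -1/12
Σ = -1/16  ⇒  CG² = 64*(-1/16)² = 1/4
CG = −√(1/4) = -0.500000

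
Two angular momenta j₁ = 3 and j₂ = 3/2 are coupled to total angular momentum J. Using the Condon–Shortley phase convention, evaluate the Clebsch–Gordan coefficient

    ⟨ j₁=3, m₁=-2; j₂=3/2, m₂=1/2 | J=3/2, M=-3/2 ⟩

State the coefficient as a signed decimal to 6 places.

triangle: 3!×3!×0!/7! = 36/5040
(j±m)!: 1!×5!×2!×1!×0!×3! = 1440
prefactor² = (2J+1)×Δ×N² = 288/7
  k=2: +1/(2!×1!×3!×0!×0!×0!) = 1/12
Σ = 1/12  ⇒  CG² = 288/7×1/12² = 2/7
CG = +√(2/7) = +0.534522

+0.534522  (= +√(2/7))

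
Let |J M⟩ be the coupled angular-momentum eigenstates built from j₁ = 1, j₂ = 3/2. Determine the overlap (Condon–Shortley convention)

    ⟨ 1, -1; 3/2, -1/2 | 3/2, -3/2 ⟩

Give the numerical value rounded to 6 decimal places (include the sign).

−√(2/5) = -0.632456

√[4·1!1!2!/5! · 0!2!1!2!0!3!] = √(8/5)
  +(−1)^1/∏(1,0,1,0,0,2)! = -1/2  (running -1/2)
⟨..|..⟩ = √(8/5)·(-1/2) = -0.632456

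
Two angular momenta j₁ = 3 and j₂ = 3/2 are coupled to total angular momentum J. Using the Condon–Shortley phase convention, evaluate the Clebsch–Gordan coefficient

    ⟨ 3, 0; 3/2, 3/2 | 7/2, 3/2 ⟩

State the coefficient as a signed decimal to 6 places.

−√(10/21) = -0.690066

j₁+j₂−J=1  J+j₁−j₂=5  J−j₁+j₂=2  j₁+j₂+J+1=9
(j₁±m₁, j₂±m₂, J±M) = (3,3,3,0,5,2)
P² = 1920/7
sum k=1..1:
  [1] −1/24 = -1/24
S = -1/24
C² = P²·S² = 10/21 ; C = -0.690066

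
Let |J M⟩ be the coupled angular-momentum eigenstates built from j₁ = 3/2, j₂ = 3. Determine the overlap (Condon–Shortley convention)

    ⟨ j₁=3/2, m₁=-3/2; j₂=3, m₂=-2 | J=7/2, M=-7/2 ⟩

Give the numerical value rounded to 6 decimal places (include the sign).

−√(1/3) ≈ -0.577350

√[8·1!2!5!/9! · 0!3!1!5!0!7!] = √(19200)
  +(−1)^1/∏(1,0,2,0,0,5)! = -1/240  (running -1/240)
⟨..|..⟩ = √(19200)·(-1/240) = -0.577350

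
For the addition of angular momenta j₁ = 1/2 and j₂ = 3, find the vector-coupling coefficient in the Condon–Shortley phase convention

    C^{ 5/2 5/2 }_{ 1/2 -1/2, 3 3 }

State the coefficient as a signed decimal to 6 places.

√[6·1!0!5!/7! · 0!1!6!0!5!0!] = √(86400/7)
  +(−1)^1/∏(1,0,0,5,0,0)! = -1/120  (running -1/120)
⟨..|..⟩ = √(86400/7)·(-1/120) = -0.925820

-0.925820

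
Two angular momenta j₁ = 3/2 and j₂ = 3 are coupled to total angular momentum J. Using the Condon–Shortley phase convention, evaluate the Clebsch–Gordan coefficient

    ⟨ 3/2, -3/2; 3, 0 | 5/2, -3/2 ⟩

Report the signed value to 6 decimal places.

j₁+j₂−J=2  J+j₁−j₂=1  J−j₁+j₂=4  j₁+j₂+J+1=8
(j₁±m₁, j₂±m₂, J±M) = (0,3,3,3,1,4)
P² = 1296/35
sum k=2..2:
  [2] +1/12 = 1/12
S = 1/12
C² = P²·S² = 9/35 ; C = +0.507093

+√(9/35) ≈ +0.507093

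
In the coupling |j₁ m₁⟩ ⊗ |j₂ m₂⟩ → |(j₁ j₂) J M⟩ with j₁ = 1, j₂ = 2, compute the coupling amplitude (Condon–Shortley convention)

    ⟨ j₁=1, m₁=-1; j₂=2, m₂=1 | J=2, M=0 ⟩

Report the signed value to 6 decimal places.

j₁+j₂−J=1  J+j₁−j₂=1  J−j₁+j₂=3  j₁+j₂+J+1=6
(j₁±m₁, j₂±m₂, J±M) = (0,2,3,1,2,2)
P² = 2
sum k=1..1:
  [1] −1/2 = -1/2
S = -1/2
C² = P²·S² = 1/2 ; C = -0.707107

-0.707107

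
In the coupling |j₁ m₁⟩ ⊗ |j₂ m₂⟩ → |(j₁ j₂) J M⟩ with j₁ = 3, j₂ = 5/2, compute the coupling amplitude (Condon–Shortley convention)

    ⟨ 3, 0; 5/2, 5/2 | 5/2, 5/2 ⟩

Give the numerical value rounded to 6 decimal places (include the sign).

−√(5/42) = -0.345033

√[6·3!3!2!/9! · 3!3!5!0!5!0!] = √(4320/7)
  +(−1)^3/∏(3,0,0,2,3,0)! = -1/72  (running -1/72)
⟨..|..⟩ = √(4320/7)·(-1/72) = -0.345033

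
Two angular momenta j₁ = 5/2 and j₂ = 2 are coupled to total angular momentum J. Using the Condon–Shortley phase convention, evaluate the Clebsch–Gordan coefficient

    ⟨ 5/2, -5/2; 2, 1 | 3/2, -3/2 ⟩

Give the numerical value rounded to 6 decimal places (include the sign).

−√(2/7) ≈ -0.534522

√[4·3!2!1!/7! · 0!5!3!1!0!3!] = √(288/7)
  +(−1)^3/∏(3,0,2,0,0,1)! = -1/12  (running -1/12)
⟨..|..⟩ = √(288/7)·(-1/12) = -0.534522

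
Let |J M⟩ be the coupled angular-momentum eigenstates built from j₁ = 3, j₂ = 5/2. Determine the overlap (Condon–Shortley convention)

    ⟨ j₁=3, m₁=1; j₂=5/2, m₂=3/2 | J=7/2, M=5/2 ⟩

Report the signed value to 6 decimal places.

√[8·2!4!3!/10! · 4!2!4!1!6!1!] = √(18432/35)
  +(−1)^1/∏(1,1,1,3,3,0)! = -1/36  (running -1/36)
  +(−1)^2/∏(2,0,0,2,4,1)! = 1/96  (running -5/288)
⟨..|..⟩ = √(18432/35)·(-5/288) = -0.398410

−√(10/63) ≈ -0.398410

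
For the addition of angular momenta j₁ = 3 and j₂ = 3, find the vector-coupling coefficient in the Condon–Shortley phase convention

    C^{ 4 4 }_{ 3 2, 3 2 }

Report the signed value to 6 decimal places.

-0.674200  (= −√(5/11))

√[9·2!4!4!/11! · 5!1!5!1!8!0!] = √(1658880/11)
  +(−1)^1/∏(1,1,0,4,4,0)! = -1/576  (running -1/576)
⟨..|..⟩ = √(1658880/11)·(-1/576) = -0.674200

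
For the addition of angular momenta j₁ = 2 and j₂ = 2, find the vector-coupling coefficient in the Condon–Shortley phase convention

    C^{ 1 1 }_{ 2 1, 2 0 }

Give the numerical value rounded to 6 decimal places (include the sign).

−√(3/10) = -0.547723

√[3·3!1!1!/6! · 3!1!2!2!2!0!] = √(6/5)
  +(−1)^1/∏(1,2,0,1,1,0)! = -1/2  (running -1/2)
⟨..|..⟩ = √(6/5)·(-1/2) = -0.547723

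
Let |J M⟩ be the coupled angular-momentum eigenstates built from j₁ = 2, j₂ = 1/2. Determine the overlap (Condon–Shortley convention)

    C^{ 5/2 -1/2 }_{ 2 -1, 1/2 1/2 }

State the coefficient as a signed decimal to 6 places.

√[6·0!4!1!/6! · 1!3!1!0!2!3!] = √(72/5)
  +(−1)^0/∏(0,0,3,1,1,0)! = 1/6  (running 1/6)
⟨..|..⟩ = √(72/5)·(1/6) = +0.632456

+√(2/5) ≈ +0.632456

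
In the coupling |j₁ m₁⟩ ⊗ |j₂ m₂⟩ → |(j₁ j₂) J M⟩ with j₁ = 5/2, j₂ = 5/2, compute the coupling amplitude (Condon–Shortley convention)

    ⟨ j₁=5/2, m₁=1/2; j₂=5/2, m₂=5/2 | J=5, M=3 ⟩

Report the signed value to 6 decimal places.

√[11·0!5!5!/11! · 3!2!5!0!8!2!] = √(460800)
  +(−1)^0/∏(0,0,2,5,3,0)! = 1/1440  (running 1/1440)
⟨..|..⟩ = √(460800)·(1/1440) = +0.471405

+√(2/9) ≈ +0.471405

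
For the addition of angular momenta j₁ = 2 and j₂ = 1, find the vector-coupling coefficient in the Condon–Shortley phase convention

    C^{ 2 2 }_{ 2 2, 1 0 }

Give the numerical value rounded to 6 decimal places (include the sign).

j₁+j₂−J=1  J+j₁−j₂=3  J−j₁+j₂=1  j₁+j₂+J+1=6
(j₁±m₁, j₂±m₂, J±M) = (4,0,1,1,4,0)
P² = 24
sum k=0..0:
  [0] +1/6 = 1/6
S = 1/6
C² = P²·S² = 2/3 ; C = +0.816497

+0.816497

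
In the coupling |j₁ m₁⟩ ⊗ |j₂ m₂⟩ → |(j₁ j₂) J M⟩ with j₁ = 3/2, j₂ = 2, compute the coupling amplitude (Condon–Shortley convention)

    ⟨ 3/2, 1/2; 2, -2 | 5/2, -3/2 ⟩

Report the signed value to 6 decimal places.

+√(16/35) = +0.676123

j₁+j₂−J=1  J+j₁−j₂=2  J−j₁+j₂=3  j₁+j₂+J+1=7
(j₁±m₁, j₂±m₂, J±M) = (2,1,0,4,1,4)
P² = 576/35
sum k=0..0:
  [0] +1/6 = 1/6
S = 1/6
C² = P²·S² = 16/35 ; C = +0.676123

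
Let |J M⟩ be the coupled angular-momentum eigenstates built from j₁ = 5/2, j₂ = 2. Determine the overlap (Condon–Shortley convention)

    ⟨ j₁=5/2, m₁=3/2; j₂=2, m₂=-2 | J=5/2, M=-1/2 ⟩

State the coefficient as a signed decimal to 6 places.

+√(27/70) ≈ +0.621059

triangle: 2!·3!·2!/8! = 24/40320
(j±m)!: 4!·1!·0!·4!·2!·3! = 6912
prefactor² = (2J+1)·Δ·N² = 864/35
  k=0: +1/(0!·2!·1!·0!·2!·2!) = 1/8
Σ = 1/8  ⇒  CG² = 864/35·1/8² = 27/70
CG = +√(27/70) = +0.621059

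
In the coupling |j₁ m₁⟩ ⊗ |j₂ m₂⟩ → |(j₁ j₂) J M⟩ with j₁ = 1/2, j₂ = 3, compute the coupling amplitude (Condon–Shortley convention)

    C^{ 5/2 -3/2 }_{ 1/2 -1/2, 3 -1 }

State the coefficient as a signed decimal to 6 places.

j₁+j₂−J=1  J+j₁−j₂=0  J−j₁+j₂=5  j₁+j₂+J+1=7
(j₁±m₁, j₂±m₂, J±M) = (0,1,2,4,1,4)
P² = 1152/7
sum k=1..1:
  [1] −1/24 = -1/24
S = -1/24
C² = P²·S² = 2/7 ; C = -0.534522

-0.534522  (= −√(2/7))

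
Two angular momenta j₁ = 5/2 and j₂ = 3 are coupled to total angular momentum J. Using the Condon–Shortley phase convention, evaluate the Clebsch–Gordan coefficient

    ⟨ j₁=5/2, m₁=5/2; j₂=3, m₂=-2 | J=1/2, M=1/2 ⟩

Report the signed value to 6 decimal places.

+0.218218  (= +√(1/21))

√[2·5!0!1!/7! · 5!0!1!5!1!0!] = √(4800/7)
  +(−1)^0/∏(0,5,0,1,0,0)! = 1/120  (running 1/120)
⟨..|..⟩ = √(4800/7)·(1/120) = +0.218218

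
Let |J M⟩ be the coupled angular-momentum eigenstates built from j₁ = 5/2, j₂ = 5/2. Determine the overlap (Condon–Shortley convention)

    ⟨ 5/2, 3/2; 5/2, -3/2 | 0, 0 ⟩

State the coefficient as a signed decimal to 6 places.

√[1·5!0!0!/6! · 4!1!1!4!0!0!] = √(96)
  +(−1)^1/∏(1,4,0,0,0,0)! = -1/24  (running -1/24)
⟨..|..⟩ = √(96)·(-1/24) = -0.408248

-0.408248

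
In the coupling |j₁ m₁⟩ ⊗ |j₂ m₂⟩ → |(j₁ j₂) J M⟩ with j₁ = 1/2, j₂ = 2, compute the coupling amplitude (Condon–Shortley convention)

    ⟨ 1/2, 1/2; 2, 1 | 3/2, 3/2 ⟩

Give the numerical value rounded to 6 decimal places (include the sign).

√[4·1!0!3!/5! · 1!0!3!1!3!0!] = √(36/5)
  +(−1)^0/∏(0,1,0,3,0,0)! = 1/6  (running 1/6)
⟨..|..⟩ = √(36/5)·(1/6) = +0.447214

+√(1/5) ≈ +0.447214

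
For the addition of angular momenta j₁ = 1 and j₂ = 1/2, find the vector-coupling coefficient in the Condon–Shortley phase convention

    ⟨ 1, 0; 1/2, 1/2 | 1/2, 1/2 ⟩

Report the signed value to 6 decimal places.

−√(1/3) ≈ -0.577350

√[2·1!1!0!/3! · 1!1!1!0!1!0!] = √(1/3)
  +(−1)^1/∏(1,0,0,0,1,0)! = -1  (running -1)
⟨..|..⟩ = √(1/3)·(-1) = -0.577350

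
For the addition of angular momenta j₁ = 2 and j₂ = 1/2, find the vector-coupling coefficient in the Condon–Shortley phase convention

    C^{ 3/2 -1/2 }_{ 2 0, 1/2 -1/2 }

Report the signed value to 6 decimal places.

√[4·1!3!0!/5! · 2!2!0!1!1!2!] = √(8/5)
  +(−1)^0/∏(0,1,2,0,1,0)! = 1/2  (running 1/2)
⟨..|..⟩ = √(8/5)·(1/2) = +0.632456

+0.632456  (= +√(2/5))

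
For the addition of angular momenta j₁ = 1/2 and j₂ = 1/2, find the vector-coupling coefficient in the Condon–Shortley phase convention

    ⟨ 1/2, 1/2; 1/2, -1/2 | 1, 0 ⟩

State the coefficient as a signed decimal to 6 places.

√[3·0!1!1!/3! · 1!0!0!1!1!1!] = √(1/2)
  +(−1)^0/∏(0,0,0,0,1,1)! = 1  (running 1)
⟨..|..⟩ = √(1/2)·(1) = +0.707107

+0.707107  (= +√(1/2))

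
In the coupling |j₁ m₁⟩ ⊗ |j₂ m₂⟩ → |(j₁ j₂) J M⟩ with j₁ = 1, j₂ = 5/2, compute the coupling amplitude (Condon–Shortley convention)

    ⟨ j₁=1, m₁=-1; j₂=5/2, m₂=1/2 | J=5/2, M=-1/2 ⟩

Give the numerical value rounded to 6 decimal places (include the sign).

√[6·1!1!4!/7! · 0!2!3!2!2!3!] = √(288/35)
  +(−1)^1/∏(1,0,1,2,0,2)! = -1/4  (running -1/4)
⟨..|..⟩ = √(288/35)·(-1/4) = -0.717137

-0.717137  (= −√(18/35))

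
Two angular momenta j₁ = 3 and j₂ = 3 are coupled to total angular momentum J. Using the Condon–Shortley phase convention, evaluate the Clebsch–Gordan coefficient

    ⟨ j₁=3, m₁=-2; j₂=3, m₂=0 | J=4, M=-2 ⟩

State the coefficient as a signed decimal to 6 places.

j₁+j₂−J=2  J+j₁−j₂=4  J−j₁+j₂=4  j₁+j₂+J+1=11
(j₁±m₁, j₂±m₂, J±M) = (1,5,3,3,2,6)
P² = 124416/77
sum k=1..2:
  [1] −1/96 = -1/96
  [2] +1/72 = 1/72
S = 1/288
C² = P²·S² = 3/154 ; C = +0.139573

+0.139573  (= +√(3/154))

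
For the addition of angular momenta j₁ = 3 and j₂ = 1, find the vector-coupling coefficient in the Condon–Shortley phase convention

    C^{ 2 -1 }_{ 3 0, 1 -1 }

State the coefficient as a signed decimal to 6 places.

√[5·2!4!0!/7! · 3!3!0!2!1!3!] = √(144/7)
  +(−1)^0/∏(0,2,3,0,1,0)! = 1/12  (running 1/12)
⟨..|..⟩ = √(144/7)·(1/12) = +0.377964

+0.377964  (= +√(1/7))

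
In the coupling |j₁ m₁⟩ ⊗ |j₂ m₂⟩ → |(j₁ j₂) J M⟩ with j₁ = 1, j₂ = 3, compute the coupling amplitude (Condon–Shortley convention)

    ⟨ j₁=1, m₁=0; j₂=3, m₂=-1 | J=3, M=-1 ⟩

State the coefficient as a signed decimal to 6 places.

+0.288675

j₁+j₂−J=1  J+j₁−j₂=1  J−j₁+j₂=5  j₁+j₂+J+1=8
(j₁±m₁, j₂±m₂, J±M) = (1,1,2,4,2,4)
P² = 48
sum k=0..1:
  [0] +1/12 = 1/12
  [1] −1/24 = -1/24
S = 1/24
C² = P²·S² = 1/12 ; C = +0.288675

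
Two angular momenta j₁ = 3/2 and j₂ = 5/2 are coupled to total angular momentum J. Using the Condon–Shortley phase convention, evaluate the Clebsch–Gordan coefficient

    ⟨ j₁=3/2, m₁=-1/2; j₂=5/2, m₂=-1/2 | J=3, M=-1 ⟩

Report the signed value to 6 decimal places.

-0.129099

j₁+j₂−J=1  J+j₁−j₂=2  J−j₁+j₂=4  j₁+j₂+J+1=8
(j₁±m₁, j₂±m₂, J±M) = (1,2,2,3,2,4)
P² = 48/5
sum k=0..1:
  [0] +1/8 = 1/8
  [1] −1/6 = -1/6
S = -1/24
C² = P²·S² = 1/60 ; C = -0.129099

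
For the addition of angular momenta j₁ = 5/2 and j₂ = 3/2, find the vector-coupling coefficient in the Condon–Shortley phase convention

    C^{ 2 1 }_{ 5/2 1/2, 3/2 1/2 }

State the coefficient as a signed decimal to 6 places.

-0.545545  (= −√(25/84))

triangle: 2!*3!*1!/7! = 12/5040
(j±m)!: 3!*2!*2!*1!*3!*1! = 144
prefactor² = (2J+1)*Δ*N² = 12/7
  k=1: −1/(1!*1!*1!*1!*2!*0!) = -1/2
  k=2: +1/(2!*0!*0!*0!*3!*1!) = 1/12
Σ = -5/12  ⇒  CG² = 12/7*(-5/12)² = 25/84
CG = −√(25/84) = -0.545545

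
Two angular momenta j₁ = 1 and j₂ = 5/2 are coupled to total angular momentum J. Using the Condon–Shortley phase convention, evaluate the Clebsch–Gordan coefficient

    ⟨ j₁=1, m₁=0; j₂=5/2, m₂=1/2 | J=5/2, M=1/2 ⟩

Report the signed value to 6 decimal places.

-0.169031

triangle: 1!×1!×4!/7! = 24/5040
(j±m)!: 1!×1!×3!×2!×3!×2! = 144
prefactor² = (2J+1)×Δ×N² = 144/35
  k=0: +1/(0!×1!×1!×3!×0!×1!) = 1/6
  k=1: −1/(1!×0!×0!×2!×1!×2!) = -1/4
Σ = -1/12  ⇒  CG² = 144/35×(-1/12)² = 1/35
CG = −√(1/35) = -0.169031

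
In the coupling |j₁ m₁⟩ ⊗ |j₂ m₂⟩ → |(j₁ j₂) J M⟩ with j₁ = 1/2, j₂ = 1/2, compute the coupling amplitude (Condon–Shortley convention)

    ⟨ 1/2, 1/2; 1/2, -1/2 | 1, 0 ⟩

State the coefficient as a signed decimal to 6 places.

j₁+j₂−J=0  J+j₁−j₂=1  J−j₁+j₂=1  j₁+j₂+J+1=3
(j₁±m₁, j₂±m₂, J±M) = (1,0,0,1,1,1)
P² = 1/2
sum k=0..0:
  [0] +1/1 = 1
S = 1
C² = P²·S² = 1/2 ; C = +0.707107

+0.707107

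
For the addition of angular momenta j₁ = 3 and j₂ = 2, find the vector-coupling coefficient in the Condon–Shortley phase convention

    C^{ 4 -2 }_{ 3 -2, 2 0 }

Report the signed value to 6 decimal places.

j₁+j₂−J=1  J+j₁−j₂=5  J−j₁+j₂=3  j₁+j₂+J+1=10
(j₁±m₁, j₂±m₂, J±M) = (1,5,2,2,2,6)
P² = 8640/7
sum k=0..1:
  [0] +1/240 = 1/240
  [1] −1/48 = -1/48
S = -1/60
C² = P²·S² = 12/35 ; C = -0.585540

-0.585540  (= −√(12/35))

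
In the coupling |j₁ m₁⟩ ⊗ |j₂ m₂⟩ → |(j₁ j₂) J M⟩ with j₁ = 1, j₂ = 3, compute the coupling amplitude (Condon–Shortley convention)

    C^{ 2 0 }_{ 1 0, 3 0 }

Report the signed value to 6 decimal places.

-0.654654  (= −√(3/7))

triangle: 2!×0!×4!/7! = 48/5040
(j±m)!: 1!×1!×3!×3!×2!×2! = 144
prefactor² = (2J+1)×Δ×N² = 48/7
  k=1: −1/(1!×1!×0!×2!×0!×2!) = -1/4
Σ = -1/4  ⇒  CG² = 48/7×(-1/4)² = 3/7
CG = −√(3/7) = -0.654654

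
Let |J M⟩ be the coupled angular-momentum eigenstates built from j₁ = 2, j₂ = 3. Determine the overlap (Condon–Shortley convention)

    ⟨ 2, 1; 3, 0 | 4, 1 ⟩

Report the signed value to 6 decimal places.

triangle: 1!·3!·5!/10! = 720/3628800
(j±m)!: 3!·1!·3!·3!·5!·3! = 155520
prefactor² = (2J+1)·Δ·N² = 1944/7
  k=0: +1/(0!·1!·1!·3!·2!·2!) = 1/24
  k=1: −1/(1!·0!·0!·2!·3!·3!) = -1/72
Σ = 1/36  ⇒  CG² = 1944/7·1/36² = 3/14
CG = +√(3/14) = +0.462910

+0.462910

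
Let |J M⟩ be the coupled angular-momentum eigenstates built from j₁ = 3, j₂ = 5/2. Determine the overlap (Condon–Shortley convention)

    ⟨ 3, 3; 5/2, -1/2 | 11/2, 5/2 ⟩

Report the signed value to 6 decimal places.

+√(2/33) ≈ +0.246183

√[12·0!6!5!/12! · 6!0!2!3!8!3!] = √(49766400/11)
  +(−1)^0/∏(0,0,0,2,6,3)! = 1/8640  (running 1/8640)
⟨..|..⟩ = √(49766400/11)·(1/8640) = +0.246183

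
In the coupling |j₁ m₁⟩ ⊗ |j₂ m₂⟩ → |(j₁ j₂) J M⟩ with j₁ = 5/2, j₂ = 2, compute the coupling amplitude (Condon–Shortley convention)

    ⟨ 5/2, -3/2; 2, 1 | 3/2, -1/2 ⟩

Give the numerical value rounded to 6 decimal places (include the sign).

+0.138013

j₁+j₂−J=3  J+j₁−j₂=2  J−j₁+j₂=1  j₁+j₂+J+1=7
(j₁±m₁, j₂±m₂, J±M) = (1,4,3,1,1,2)
P² = 96/35
sum k=2..3:
  [2] +1/4 = 1/4
  [3] −1/6 = -1/6
S = 1/12
C² = P²·S² = 2/105 ; C = +0.138013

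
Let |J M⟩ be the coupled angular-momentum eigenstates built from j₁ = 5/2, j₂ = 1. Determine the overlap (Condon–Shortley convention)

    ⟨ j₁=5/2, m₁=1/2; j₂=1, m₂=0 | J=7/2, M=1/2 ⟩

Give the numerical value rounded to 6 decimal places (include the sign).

j₁+j₂−J=0  J+j₁−j₂=5  J−j₁+j₂=2  j₁+j₂+J+1=8
(j₁±m₁, j₂±m₂, J±M) = (3,2,1,1,4,3)
P² = 576/7
sum k=0..0:
  [0] +1/12 = 1/12
S = 1/12
C² = P²·S² = 4/7 ; C = +0.755929

+0.755929  (= +√(4/7))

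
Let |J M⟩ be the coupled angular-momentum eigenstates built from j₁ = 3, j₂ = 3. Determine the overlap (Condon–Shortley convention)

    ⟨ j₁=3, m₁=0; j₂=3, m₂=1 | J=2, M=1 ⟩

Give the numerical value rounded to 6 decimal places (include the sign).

√[5·4!2!2!/9! · 3!3!4!2!3!1!] = √(96/7)
  +(−1)^2/∏(2,2,1,2,1,0)! = 1/8  (running 1/8)
  +(−1)^3/∏(3,1,0,1,2,1)! = -1/12  (running 1/24)
⟨..|..⟩ = √(96/7)·(1/24) = +0.154303

+0.154303  (= +√(1/42))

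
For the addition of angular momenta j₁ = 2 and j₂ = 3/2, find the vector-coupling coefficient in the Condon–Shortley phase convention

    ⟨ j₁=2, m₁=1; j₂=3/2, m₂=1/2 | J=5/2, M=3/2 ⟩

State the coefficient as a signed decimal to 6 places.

triangle: 1!×3!×2!/7! = 12/5040
(j±m)!: 3!×1!×2!×1!×4!×1! = 288
prefactor² = (2J+1)×Δ×N² = 144/35
  k=0: +1/(0!×1!×1!×2!×2!×0!) = 1/4
  k=1: −1/(1!×0!×0!×1!×3!×1!) = -1/6
Σ = 1/12  ⇒  CG² = 144/35×1/12² = 1/35
CG = +√(1/35) = +0.169031

+0.169031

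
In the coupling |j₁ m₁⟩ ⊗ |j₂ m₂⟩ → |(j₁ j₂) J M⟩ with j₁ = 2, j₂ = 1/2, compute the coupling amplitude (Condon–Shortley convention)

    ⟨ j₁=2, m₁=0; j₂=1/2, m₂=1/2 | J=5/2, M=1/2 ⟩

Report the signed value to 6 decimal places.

+0.774597

triangle: 0!*4!*1!/6! = 24/720
(j±m)!: 2!*2!*1!*0!*3!*2! = 48
prefactor² = (2J+1)*Δ*N² = 48/5
  k=0: +1/(0!*0!*2!*1!*2!*0!) = 1/4
Σ = 1/4  ⇒  CG² = 48/5*1/4² = 3/5
CG = +√(3/5) = +0.774597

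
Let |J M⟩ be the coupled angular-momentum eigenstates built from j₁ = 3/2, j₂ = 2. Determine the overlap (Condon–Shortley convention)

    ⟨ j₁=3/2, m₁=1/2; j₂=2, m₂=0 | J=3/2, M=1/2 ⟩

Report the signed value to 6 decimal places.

√[4·2!1!2!/6! · 2!1!2!2!2!1!] = √(16/45)
  +(−1)^0/∏(0,2,1,2,0,0)! = 1/4  (running 1/4)
  +(−1)^1/∏(1,1,0,1,1,1)! = -1  (running -3/4)
⟨..|..⟩ = √(16/45)·(-3/4) = -0.447214

−√(1/5) = -0.447214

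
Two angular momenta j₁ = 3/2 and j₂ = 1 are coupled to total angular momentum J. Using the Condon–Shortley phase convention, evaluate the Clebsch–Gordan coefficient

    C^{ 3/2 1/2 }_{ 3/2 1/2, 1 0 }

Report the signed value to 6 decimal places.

j₁+j₂−J=1  J+j₁−j₂=2  J−j₁+j₂=1  j₁+j₂+J+1=5
(j₁±m₁, j₂±m₂, J±M) = (2,1,1,1,2,1)
P² = 4/15
sum k=0..1:
  [0] +1/1 = 1
  [1] −1/2 = -1/2
S = 1/2
C² = P²·S² = 1/15 ; C = +0.258199

+√(1/15) ≈ +0.258199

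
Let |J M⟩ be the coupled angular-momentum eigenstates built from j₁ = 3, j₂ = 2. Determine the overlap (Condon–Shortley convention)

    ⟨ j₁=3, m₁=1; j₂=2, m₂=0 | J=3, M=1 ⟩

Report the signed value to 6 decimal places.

−√(3/20) = -0.387298

j₁+j₂−J=2  J+j₁−j₂=4  J−j₁+j₂=2  j₁+j₂+J+1=9
(j₁±m₁, j₂±m₂, J±M) = (4,2,2,2,4,2)
P² = 256/15
sum k=0..2:
  [0] +1/16 = 1/16
  [1] −1/6 = -1/6
  [2] +1/96 = 1/96
S = -3/32
C² = P²·S² = 3/20 ; C = -0.387298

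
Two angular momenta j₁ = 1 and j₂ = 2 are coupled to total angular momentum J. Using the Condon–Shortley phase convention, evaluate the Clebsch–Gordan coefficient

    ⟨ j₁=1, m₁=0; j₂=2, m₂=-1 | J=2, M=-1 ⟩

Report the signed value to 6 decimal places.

+√(1/6) ≈ +0.408248

triangle: 1!×1!×3!/6! = 6/720
(j±m)!: 1!×1!×1!×3!×1!×3! = 36
prefactor² = (2J+1)×Δ×N² = 3/2
  k=0: +1/(0!×1!×1!×1!×0!×2!) = 1/2
  k=1: −1/(1!×0!×0!×0!×1!×3!) = -1/6
Σ = 1/3  ⇒  CG² = 3/2×1/3² = 1/6
CG = +√(1/6) = +0.408248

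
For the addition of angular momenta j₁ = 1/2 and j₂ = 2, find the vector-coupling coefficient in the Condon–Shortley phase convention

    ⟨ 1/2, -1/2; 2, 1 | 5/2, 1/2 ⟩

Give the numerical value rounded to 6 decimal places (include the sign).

+√(2/5) = +0.632456

√[6·0!1!4!/6! · 0!1!3!1!3!2!] = √(72/5)
  +(−1)^0/∏(0,0,1,3,0,1)! = 1/6  (running 1/6)
⟨..|..⟩ = √(72/5)·(1/6) = +0.632456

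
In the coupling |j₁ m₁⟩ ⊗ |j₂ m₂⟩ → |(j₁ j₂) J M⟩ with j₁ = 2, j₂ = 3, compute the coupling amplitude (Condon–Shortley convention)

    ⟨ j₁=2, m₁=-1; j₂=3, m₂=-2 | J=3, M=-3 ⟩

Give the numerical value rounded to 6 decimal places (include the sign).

-0.645497  (= −√(5/12))

j₁+j₂−J=2  J+j₁−j₂=2  J−j₁+j₂=4  j₁+j₂+J+1=9
(j₁±m₁, j₂±m₂, J±M) = (1,3,1,5,0,6)
P² = 960
sum k=1..1:
  [1] −1/48 = -1/48
S = -1/48
C² = P²·S² = 5/12 ; C = -0.645497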